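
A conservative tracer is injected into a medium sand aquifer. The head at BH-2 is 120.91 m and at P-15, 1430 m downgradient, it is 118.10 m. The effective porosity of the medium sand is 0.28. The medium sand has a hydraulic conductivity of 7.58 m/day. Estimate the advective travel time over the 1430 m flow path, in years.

Hydraulic gradient i = (120.91 − 118.10) / 1430 = 2.81 / 1430 = 0.001965.
Darcy flux q = K · i = 7.580 × 0.001965 = 0.01489 m/day.
Seepage velocity v = q / n_e = 0.01489 / 0.28 = 0.05320 m/day.
Travel time t = L / v = 1430 / 0.05320 = 26882 days = 73.60 years.

73.6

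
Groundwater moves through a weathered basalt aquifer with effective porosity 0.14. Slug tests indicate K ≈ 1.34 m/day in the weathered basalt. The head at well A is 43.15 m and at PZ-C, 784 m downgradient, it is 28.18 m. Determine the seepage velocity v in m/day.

Hydraulic gradient i = (43.15 − 28.18) / 784 = 14.97 / 784 = 0.01909.
Darcy flux q = K · i = 1.340 × 0.01909 = 0.02559 m/day.
Seepage velocity v = q / n_e = 0.02559 / 0.14 = 0.1828 m/day.

0.183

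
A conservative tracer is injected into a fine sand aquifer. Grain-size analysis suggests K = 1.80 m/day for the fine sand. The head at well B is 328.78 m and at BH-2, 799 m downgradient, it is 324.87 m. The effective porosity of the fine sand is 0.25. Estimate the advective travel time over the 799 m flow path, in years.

Hydraulic gradient i = (328.78 − 324.87) / 799 = 3.91 / 799 = 0.004894.
Darcy flux q = K · i = 1.800 × 0.004894 = 0.008809 m/day.
Seepage velocity v = q / n_e = 0.008809 / 0.25 = 0.03523 m/day.
Travel time t = L / v = 799 / 0.03523 = 22677 days = 62.09 years.

62.1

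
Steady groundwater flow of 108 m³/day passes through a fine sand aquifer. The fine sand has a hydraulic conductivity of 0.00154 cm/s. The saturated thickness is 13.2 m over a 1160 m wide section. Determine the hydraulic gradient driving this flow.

0.00530

Convert K: 0.00154 cm/s × 864 = 1.331 m/day.
Cross-sectional area A = 1160 × 13.2 = 15312 m².
From Q = K·A·i, i = Q / (K·A) = 108 / (1.331 × 15312) = 0.005301.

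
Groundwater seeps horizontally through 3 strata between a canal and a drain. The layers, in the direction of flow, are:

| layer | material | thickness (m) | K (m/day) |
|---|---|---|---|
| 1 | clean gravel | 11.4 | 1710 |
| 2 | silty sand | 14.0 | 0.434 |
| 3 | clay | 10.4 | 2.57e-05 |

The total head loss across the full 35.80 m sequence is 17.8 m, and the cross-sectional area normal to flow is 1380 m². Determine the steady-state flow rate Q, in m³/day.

Flow is perpendicular to layering, so the layers act in series and the equivalent K is the thickness-weighted harmonic mean.
Total thickness L = 11.4 + 14.0 + 10.4 = 35.80 m.
Σ(b_i/K_i) = 11.4/1710 + 14.0/0.434 + 10.4/2.57e-05 = 4.047e+05 d.
K_eq = L / Σ(b_i/K_i) = 35.80 / 4.047e+05 = 8.846e-05 m/day.
Q = K_eq · A · (Δh/L) = 8.846e-05 × 1380 × (17.8/35.80) = 0.06070 m³/day.

0.0607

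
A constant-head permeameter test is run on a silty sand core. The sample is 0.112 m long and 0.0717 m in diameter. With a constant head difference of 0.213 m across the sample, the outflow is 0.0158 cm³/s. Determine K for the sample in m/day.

0.178

Cross-sectional area A = π·(d/2)² = π × (0.0717/2)² = 0.004038 m².
Convert discharge: 0.0158 cm³/s = 1.580e-08 m³/s.
Darcy's law rearranged: K = Q·L / (A·Δh) = 1.580e-08 × 0.112 / (0.004038 × 0.213) = 2.058e-06 m/s = 0.1778 m/day.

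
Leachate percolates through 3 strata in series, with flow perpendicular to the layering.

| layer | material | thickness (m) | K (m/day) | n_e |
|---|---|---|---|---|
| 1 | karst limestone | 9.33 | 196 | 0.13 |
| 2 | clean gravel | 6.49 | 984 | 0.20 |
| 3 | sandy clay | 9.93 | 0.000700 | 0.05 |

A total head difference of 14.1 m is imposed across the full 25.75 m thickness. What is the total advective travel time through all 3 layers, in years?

8.28

With flow normal to the layers, continuity requires the same specific discharge q through every layer.
Σ(b_i/K_i) = 9.33/196 + 6.49/984 + 9.93/0.000700 = 14186 d.
q = Δh / Σ(b_i/K_i) = 14.1 / 14186 = 0.0009940 m/day.
In each layer the seepage velocity is v_i = q/n_i, so the layer transit time is t_i = b_i·n_i / q:
  layer 1 (karst limestone): t_1 = 9.33 × 0.13 / 0.0009940 = 1220 d
  layer 2 (clean gravel): t_2 = 6.49 × 0.20 / 0.0009940 = 1306 d
  layer 3 (sandy clay): t_3 = 9.93 × 0.05 / 0.0009940 = 499.5 d
Total t = Σ t_i = 3026 days = 8.284 years.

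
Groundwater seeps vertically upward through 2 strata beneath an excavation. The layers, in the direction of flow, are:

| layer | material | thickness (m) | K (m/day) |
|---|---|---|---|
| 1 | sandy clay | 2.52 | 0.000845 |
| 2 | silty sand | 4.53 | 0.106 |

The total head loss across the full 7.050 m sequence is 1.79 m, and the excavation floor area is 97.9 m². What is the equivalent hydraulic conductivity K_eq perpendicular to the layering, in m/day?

0.00233

Flow is perpendicular to layering, so the layers act in series and the equivalent K is the thickness-weighted harmonic mean.
Total thickness L = 2.52 + 4.53 = 7.050 m.
Σ(b_i/K_i) = 2.52/0.000845 + 4.53/0.106 = 3025 d.
K_eq = L / Σ(b_i/K_i) = 7.050 / 3025 = 0.002331 m/day.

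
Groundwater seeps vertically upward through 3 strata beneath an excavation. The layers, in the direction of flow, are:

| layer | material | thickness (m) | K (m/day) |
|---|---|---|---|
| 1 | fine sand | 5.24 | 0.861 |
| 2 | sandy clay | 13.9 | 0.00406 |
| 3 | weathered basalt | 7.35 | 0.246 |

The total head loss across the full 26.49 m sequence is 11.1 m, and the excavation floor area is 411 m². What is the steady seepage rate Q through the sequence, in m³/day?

1.32

Flow is perpendicular to layering, so the layers act in series and the equivalent K is the thickness-weighted harmonic mean.
Total thickness L = 5.24 + 13.9 + 7.35 = 26.49 m.
Σ(b_i/K_i) = 5.24/0.861 + 13.9/0.00406 + 7.35/0.246 = 3460 d.
K_eq = L / Σ(b_i/K_i) = 26.49 / 3460 = 0.007657 m/day.
Q = K_eq · A · (Δh/L) = 0.007657 × 411 × (11.1/26.49) = 1.319 m³/day.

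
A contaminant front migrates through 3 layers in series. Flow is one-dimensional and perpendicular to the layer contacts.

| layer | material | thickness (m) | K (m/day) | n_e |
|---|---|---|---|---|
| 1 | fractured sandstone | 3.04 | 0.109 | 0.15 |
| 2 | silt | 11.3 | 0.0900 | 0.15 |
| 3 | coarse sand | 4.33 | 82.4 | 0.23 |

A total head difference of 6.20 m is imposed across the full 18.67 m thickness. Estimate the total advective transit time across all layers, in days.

With flow normal to the layers, continuity requires the same specific discharge q through every layer.
Σ(b_i/K_i) = 3.04/0.109 + 11.3/0.0900 + 4.33/82.4 = 153.5 d.
q = Δh / Σ(b_i/K_i) = 6.20 / 153.5 = 0.04039 m/day.
In each layer the seepage velocity is v_i = q/n_i, so the layer transit time is t_i = b_i·n_i / q:
  layer 1 (fractured sandstone): t_1 = 3.04 × 0.15 / 0.04039 = 11.29 d
  layer 2 (silt): t_2 = 11.3 × 0.15 / 0.04039 = 41.96 d
  layer 3 (coarse sand): t_3 = 4.33 × 0.23 / 0.04039 = 24.66 d
Total t = Σ t_i = 77.91 days.

77.9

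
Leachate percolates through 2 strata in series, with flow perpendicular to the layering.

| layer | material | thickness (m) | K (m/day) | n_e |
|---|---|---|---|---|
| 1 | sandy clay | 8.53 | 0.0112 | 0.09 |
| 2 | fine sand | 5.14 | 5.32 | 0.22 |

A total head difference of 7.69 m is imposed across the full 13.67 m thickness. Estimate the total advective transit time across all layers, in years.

0.515

With flow normal to the layers, continuity requires the same specific discharge q through every layer.
Σ(b_i/K_i) = 8.53/0.0112 + 5.14/5.32 = 762.6 d.
q = Δh / Σ(b_i/K_i) = 7.69 / 762.6 = 0.01008 m/day.
In each layer the seepage velocity is v_i = q/n_i, so the layer transit time is t_i = b_i·n_i / q:
  layer 1 (sandy clay): t_1 = 8.53 × 0.09 / 0.01008 = 76.13 d
  layer 2 (fine sand): t_2 = 5.14 × 0.22 / 0.01008 = 112.1 d
Total t = Σ t_i = 188.3 days = 0.5154 years.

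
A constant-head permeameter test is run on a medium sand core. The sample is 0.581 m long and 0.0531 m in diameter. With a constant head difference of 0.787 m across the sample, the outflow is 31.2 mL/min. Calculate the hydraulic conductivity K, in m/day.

Cross-sectional area A = π·(d/2)² = π × (0.0531/2)² = 0.002215 m².
Convert discharge: 31.2 mL/min = 5.200e-07 m³/s.
Darcy's law rearranged: K = Q·L / (A·Δh) = 5.200e-07 × 0.581 / (0.002215 × 0.787) = 0.0001734 m/s = 14.98 m/day.

15.0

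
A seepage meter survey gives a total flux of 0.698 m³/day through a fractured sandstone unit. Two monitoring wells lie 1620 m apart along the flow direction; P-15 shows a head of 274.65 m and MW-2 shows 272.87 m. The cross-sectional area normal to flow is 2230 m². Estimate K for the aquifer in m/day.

Hydraulic gradient i = (274.65 − 272.87) / 1620 = 1.78 / 1620 = 0.001099.
From Q = K·A·i, K = Q / (A·i) = 0.698 / (2230 × 0.001099) = 0.2849 m/day.

0.285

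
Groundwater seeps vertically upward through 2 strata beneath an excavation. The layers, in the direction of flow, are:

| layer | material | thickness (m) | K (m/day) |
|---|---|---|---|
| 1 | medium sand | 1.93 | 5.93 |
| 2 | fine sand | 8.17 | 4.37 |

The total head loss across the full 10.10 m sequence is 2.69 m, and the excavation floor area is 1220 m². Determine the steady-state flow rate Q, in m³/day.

Flow is perpendicular to layering, so the layers act in series and the equivalent K is the thickness-weighted harmonic mean.
Total thickness L = 1.93 + 8.17 = 10.10 m.
Σ(b_i/K_i) = 1.93/5.93 + 8.17/4.37 = 2.195 d.
K_eq = L / Σ(b_i/K_i) = 10.10 / 2.195 = 4.601 m/day.
Q = K_eq · A · (Δh/L) = 4.601 × 1220 × (2.69/10.10) = 1495 m³/day.

1500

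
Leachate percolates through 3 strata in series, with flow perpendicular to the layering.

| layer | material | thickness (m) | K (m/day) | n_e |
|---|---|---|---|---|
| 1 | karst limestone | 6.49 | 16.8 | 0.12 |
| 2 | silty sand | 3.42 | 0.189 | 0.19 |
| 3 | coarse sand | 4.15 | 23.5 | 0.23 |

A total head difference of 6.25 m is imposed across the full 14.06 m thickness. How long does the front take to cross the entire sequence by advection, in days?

7.11

With flow normal to the layers, continuity requires the same specific discharge q through every layer.
Σ(b_i/K_i) = 6.49/16.8 + 3.42/0.189 + 4.15/23.5 = 18.66 d.
q = Δh / Σ(b_i/K_i) = 6.25 / 18.66 = 0.3350 m/day.
In each layer the seepage velocity is v_i = q/n_i, so the layer transit time is t_i = b_i·n_i / q:
  layer 1 (karst limestone): t_1 = 6.49 × 0.12 / 0.3350 = 2.325 d
  layer 2 (silty sand): t_2 = 3.42 × 0.19 / 0.3350 = 1.940 d
  layer 3 (coarse sand): t_3 = 4.15 × 0.23 / 0.3350 = 2.849 d
Total t = Σ t_i = 7.114 days.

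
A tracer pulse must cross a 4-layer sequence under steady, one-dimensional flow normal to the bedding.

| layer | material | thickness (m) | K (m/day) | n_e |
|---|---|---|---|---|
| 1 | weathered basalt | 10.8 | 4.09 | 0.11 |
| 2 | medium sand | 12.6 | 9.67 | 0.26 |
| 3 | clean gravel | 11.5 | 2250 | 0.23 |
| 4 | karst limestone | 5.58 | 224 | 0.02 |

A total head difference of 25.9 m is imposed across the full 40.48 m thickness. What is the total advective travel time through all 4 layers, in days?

1.11

With flow normal to the layers, continuity requires the same specific discharge q through every layer.
Σ(b_i/K_i) = 10.8/4.09 + 12.6/9.67 + 11.5/2250 + 5.58/224 = 3.974 d.
q = Δh / Σ(b_i/K_i) = 25.9 / 3.974 = 6.518 m/day.
In each layer the seepage velocity is v_i = q/n_i, so the layer transit time is t_i = b_i·n_i / q:
  layer 1 (weathered basalt): t_1 = 10.8 × 0.11 / 6.518 = 0.1823 d
  layer 2 (medium sand): t_2 = 12.6 × 0.26 / 6.518 = 0.5026 d
  layer 3 (clean gravel): t_3 = 11.5 × 0.23 / 6.518 = 0.4058 d
  layer 4 (karst limestone): t_4 = 5.58 × 0.02 / 6.518 = 0.01712 d
Total t = Σ t_i = 1.108 days.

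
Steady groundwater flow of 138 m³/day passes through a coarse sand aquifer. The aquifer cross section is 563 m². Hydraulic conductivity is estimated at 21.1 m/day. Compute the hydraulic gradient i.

From Q = K·A·i, i = Q / (K·A) = 138 / (21.10 × 563.0) = 0.01162.

0.0116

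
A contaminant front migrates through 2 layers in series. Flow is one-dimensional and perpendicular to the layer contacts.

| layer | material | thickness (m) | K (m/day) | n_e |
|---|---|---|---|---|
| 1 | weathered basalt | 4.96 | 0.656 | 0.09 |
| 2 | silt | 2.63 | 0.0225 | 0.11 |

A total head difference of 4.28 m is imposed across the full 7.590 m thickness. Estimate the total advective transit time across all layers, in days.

With flow normal to the layers, continuity requires the same specific discharge q through every layer.
Σ(b_i/K_i) = 4.96/0.656 + 2.63/0.0225 = 124.4 d.
q = Δh / Σ(b_i/K_i) = 4.28 / 124.4 = 0.03439 m/day.
In each layer the seepage velocity is v_i = q/n_i, so the layer transit time is t_i = b_i·n_i / q:
  layer 1 (weathered basalt): t_1 = 4.96 × 0.09 / 0.03439 = 12.98 d
  layer 2 (silt): t_2 = 2.63 × 0.11 / 0.03439 = 8.412 d
Total t = Σ t_i = 21.39 days.

21.4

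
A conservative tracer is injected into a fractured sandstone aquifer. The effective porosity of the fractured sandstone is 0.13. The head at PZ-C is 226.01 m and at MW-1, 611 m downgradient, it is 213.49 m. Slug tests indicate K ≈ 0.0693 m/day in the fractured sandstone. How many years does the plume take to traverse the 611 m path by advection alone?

153

Hydraulic gradient i = (226.01 − 213.49) / 611 = 12.52 / 611 = 0.02049.
Darcy flux q = K · i = 0.06930 × 0.02049 = 0.001420 m/day.
Seepage velocity v = q / n_e = 0.001420 / 0.13 = 0.01092 m/day.
Travel time t = L / v = 611 / 0.01092 = 55936 days = 153.1 years.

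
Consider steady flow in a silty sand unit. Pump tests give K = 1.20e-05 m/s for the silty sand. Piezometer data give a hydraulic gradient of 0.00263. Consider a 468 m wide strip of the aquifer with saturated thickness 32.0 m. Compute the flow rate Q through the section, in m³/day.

Convert K: 1.20e-05 m/s × 86400 = 1.037 m/day.
Cross-sectional area A = 468 × 32.0 = 14976 m².
Hydraulic gradient i = 0.00263.
Darcy's law: Q = K · A · i = 1.037 × 14976 × 0.002630 = 40.84 m³/day.

40.8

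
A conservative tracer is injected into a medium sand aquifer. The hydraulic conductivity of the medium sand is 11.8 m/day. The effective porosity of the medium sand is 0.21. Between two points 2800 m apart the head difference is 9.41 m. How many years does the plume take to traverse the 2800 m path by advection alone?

40.6

Hydraulic gradient i = Δh / L = 9.41 / 2800 = 0.003361.
Darcy flux q = K · i = 11.80 × 0.003361 = 0.03966 m/day.
Seepage velocity v = q / n_e = 0.03966 / 0.21 = 0.1888 m/day.
Travel time t = L / v = 2800 / 0.1888 = 14827 days = 40.60 years.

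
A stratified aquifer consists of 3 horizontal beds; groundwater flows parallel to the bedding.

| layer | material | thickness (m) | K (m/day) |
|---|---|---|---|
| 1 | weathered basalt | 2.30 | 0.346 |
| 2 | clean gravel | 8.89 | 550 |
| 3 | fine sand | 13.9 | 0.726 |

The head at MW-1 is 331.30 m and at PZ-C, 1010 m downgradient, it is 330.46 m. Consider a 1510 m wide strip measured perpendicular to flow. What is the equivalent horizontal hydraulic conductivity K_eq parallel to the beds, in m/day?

195

Flow is parallel to layering, so each bed carries its own Darcy discharge and the transmissivities add.
Σ(K_i·b_i) = 0.346×2.30 + 550×8.89 + 0.726×13.9 = 4900 m²/day.
Total thickness b = 25.09 m, so K_eq = Σ(K_i·b_i)/b = 195.3 m/day.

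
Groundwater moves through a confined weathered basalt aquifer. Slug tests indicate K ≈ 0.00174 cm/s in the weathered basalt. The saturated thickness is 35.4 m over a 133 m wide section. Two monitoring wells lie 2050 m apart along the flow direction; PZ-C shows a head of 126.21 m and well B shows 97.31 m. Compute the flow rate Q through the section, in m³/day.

Convert K: 0.00174 cm/s × 864 = 1.503 m/day.
Cross-sectional area A = 133 × 35.4 = 4708 m².
Hydraulic gradient i = (126.21 − 97.31) / 2050 = 28.9 / 2050 = 0.01410.
Darcy's law: Q = K · A · i = 1.503 × 4708 × 0.01410 = 99.78 m³/day.

99.8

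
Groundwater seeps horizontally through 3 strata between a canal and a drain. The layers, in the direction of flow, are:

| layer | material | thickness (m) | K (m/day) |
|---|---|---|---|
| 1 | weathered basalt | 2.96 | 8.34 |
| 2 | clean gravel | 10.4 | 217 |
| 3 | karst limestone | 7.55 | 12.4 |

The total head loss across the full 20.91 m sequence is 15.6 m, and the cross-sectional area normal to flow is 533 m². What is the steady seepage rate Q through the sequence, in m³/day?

8220

Flow is perpendicular to layering, so the layers act in series and the equivalent K is the thickness-weighted harmonic mean.
Total thickness L = 2.96 + 10.4 + 7.55 = 20.91 m.
Σ(b_i/K_i) = 2.96/8.34 + 10.4/217 + 7.55/12.4 = 1.012 d.
K_eq = L / Σ(b_i/K_i) = 20.91 / 1.012 = 20.67 m/day.
Q = K_eq · A · (Δh/L) = 20.67 × 533 × (15.6/20.91) = 8219 m³/day.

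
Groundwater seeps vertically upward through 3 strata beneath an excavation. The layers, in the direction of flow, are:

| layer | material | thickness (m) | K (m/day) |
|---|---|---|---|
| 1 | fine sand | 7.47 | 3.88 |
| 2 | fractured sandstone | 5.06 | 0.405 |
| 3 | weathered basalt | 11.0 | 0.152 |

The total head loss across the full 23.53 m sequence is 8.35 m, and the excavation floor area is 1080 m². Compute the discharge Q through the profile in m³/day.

Flow is perpendicular to layering, so the layers act in series and the equivalent K is the thickness-weighted harmonic mean.
Total thickness L = 7.47 + 5.06 + 11.0 = 23.53 m.
Σ(b_i/K_i) = 7.47/3.88 + 5.06/0.405 + 11.0/0.152 = 86.79 d.
K_eq = L / Σ(b_i/K_i) = 23.53 / 86.79 = 0.2711 m/day.
Q = K_eq · A · (Δh/L) = 0.2711 × 1080 × (8.35/23.53) = 103.9 m³/day.

104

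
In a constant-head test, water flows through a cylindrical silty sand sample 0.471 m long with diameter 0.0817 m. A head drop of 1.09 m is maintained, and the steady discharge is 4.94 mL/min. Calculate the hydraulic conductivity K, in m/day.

Cross-sectional area A = π·(d/2)² = π × (0.0817/2)² = 0.005242 m².
Convert discharge: 4.94 mL/min = 8.233e-08 m³/s.
Darcy's law rearranged: K = Q·L / (A·Δh) = 8.233e-08 × 0.471 / (0.005242 × 1.09) = 6.786e-06 m/s = 0.5863 m/day.

0.586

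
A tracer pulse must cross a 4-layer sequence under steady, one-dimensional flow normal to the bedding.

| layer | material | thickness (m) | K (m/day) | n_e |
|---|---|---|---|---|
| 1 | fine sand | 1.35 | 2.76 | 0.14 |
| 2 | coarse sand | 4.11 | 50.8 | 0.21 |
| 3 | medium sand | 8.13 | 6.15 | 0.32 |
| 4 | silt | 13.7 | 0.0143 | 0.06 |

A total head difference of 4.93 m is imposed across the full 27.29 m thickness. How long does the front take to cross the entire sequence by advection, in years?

With flow normal to the layers, continuity requires the same specific discharge q through every layer.
Σ(b_i/K_i) = 1.35/2.76 + 4.11/50.8 + 8.13/6.15 + 13.7/0.0143 = 959.9 d.
q = Δh / Σ(b_i/K_i) = 4.93 / 959.9 = 0.005136 m/day.
In each layer the seepage velocity is v_i = q/n_i, so the layer transit time is t_i = b_i·n_i / q:
  layer 1 (fine sand): t_1 = 1.35 × 0.14 / 0.005136 = 36.80 d
  layer 2 (coarse sand): t_2 = 4.11 × 0.21 / 0.005136 = 168.1 d
  layer 3 (medium sand): t_3 = 8.13 × 0.32 / 0.005136 = 506.6 d
  layer 4 (silt): t_4 = 13.7 × 0.06 / 0.005136 = 160.1 d
Total t = Σ t_i = 871.5 days = 2.386 years.

2.39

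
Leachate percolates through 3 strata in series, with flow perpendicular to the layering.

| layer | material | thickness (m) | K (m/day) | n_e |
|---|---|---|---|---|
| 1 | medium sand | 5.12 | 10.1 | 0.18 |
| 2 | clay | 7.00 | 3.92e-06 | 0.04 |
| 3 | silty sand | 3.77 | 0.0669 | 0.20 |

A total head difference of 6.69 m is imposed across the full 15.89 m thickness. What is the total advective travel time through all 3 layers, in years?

With flow normal to the layers, continuity requires the same specific discharge q through every layer.
Σ(b_i/K_i) = 5.12/10.1 + 7.00/3.92e-06 + 3.77/0.0669 = 1.786e+06 d.
q = Δh / Σ(b_i/K_i) = 6.69 / 1.786e+06 = 3.746e-06 m/day.
In each layer the seepage velocity is v_i = q/n_i, so the layer transit time is t_i = b_i·n_i / q:
  layer 1 (medium sand): t_1 = 5.12 × 0.18 / 3.746e-06 = 2.460e+05 d
  layer 2 (clay): t_2 = 7.00 × 0.04 / 3.746e-06 = 74741 d
  layer 3 (silty sand): t_3 = 3.77 × 0.20 / 3.746e-06 = 2.013e+05 d
Total t = Σ t_i = 5.220e+05 days = 1429 years.

1430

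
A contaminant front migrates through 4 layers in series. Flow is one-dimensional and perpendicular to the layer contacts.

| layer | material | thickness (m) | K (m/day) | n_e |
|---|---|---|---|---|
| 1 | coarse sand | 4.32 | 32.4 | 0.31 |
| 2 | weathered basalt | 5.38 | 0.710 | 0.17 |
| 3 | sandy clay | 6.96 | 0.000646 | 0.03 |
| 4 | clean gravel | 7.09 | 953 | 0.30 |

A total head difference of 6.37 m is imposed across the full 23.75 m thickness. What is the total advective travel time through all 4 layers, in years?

21.3

With flow normal to the layers, continuity requires the same specific discharge q through every layer.
Σ(b_i/K_i) = 4.32/32.4 + 5.38/0.710 + 6.96/0.000646 + 7.09/953 = 10782 d.
q = Δh / Σ(b_i/K_i) = 6.37 / 10782 = 0.0005908 m/day.
In each layer the seepage velocity is v_i = q/n_i, so the layer transit time is t_i = b_i·n_i / q:
  layer 1 (coarse sand): t_1 = 4.32 × 0.31 / 0.0005908 = 2267 d
  layer 2 (weathered basalt): t_2 = 5.38 × 0.17 / 0.0005908 = 1548 d
  layer 3 (sandy clay): t_3 = 6.96 × 0.03 / 0.0005908 = 353.4 d
  layer 4 (clean gravel): t_4 = 7.09 × 0.30 / 0.0005908 = 3600 d
Total t = Σ t_i = 7768 days = 21.27 years.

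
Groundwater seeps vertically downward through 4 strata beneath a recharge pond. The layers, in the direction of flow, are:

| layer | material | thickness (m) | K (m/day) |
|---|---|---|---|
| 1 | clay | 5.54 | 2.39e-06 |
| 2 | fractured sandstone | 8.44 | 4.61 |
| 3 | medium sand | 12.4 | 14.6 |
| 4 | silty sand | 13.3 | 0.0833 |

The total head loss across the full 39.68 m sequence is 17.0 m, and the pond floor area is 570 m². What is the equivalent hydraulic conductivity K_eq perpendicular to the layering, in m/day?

Flow is perpendicular to layering, so the layers act in series and the equivalent K is the thickness-weighted harmonic mean.
Total thickness L = 5.54 + 8.44 + 12.4 + 13.3 = 39.68 m.
Σ(b_i/K_i) = 5.54/2.39e-06 + 8.44/4.61 + 12.4/14.6 + 13.3/0.0833 = 2.318e+06 d.
K_eq = L / Σ(b_i/K_i) = 39.68 / 2.318e+06 = 1.712e-05 m/day.

1.71e-05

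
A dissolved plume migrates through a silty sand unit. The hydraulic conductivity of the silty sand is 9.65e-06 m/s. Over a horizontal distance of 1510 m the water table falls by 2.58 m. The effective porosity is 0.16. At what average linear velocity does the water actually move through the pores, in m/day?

Convert K: 9.65e-06 m/s × 86400 = 0.8338 m/day.
Hydraulic gradient i = Δh / L = 2.58 / 1510 = 0.001709.
Darcy flux q = K · i = 0.8338 × 0.001709 = 0.001425 m/day.
Seepage velocity v = q / n_e = 0.001425 / 0.16 = 0.008904 m/day.

0.00890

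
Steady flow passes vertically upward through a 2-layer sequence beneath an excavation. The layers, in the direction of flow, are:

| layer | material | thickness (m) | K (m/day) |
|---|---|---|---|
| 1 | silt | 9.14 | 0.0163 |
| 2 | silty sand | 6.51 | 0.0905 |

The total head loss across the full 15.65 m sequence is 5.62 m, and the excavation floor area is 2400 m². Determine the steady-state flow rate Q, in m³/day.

21.3

Flow is perpendicular to layering, so the layers act in series and the equivalent K is the thickness-weighted harmonic mean.
Total thickness L = 9.14 + 6.51 = 15.65 m.
Σ(b_i/K_i) = 9.14/0.0163 + 6.51/0.0905 = 632.7 d.
K_eq = L / Σ(b_i/K_i) = 15.65 / 632.7 = 0.02474 m/day.
Q = K_eq · A · (Δh/L) = 0.02474 × 2400 × (5.62/15.65) = 21.32 m³/day.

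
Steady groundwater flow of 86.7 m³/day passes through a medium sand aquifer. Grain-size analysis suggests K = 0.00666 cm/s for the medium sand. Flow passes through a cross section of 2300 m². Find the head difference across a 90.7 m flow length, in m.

Convert K: 0.00666 cm/s × 864 = 5.754 m/day.
From Q = K·A·i, i = Q / (K·A) = 86.7 / (5.754 × 2300) = 0.006551.
Head loss Δh = i · L = 0.006551 × 90.7 = 0.5942 m.

0.594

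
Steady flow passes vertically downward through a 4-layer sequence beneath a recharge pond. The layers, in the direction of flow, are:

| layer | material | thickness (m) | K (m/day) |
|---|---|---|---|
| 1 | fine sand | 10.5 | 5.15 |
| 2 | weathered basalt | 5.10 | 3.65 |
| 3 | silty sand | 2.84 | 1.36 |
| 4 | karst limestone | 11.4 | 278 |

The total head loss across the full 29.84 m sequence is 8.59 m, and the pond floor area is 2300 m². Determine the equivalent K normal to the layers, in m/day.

5.36

Flow is perpendicular to layering, so the layers act in series and the equivalent K is the thickness-weighted harmonic mean.
Total thickness L = 10.5 + 5.10 + 2.84 + 11.4 = 29.84 m.
Σ(b_i/K_i) = 10.5/5.15 + 5.10/3.65 + 2.84/1.36 + 11.4/278 = 5.565 d.
K_eq = L / Σ(b_i/K_i) = 29.84 / 5.565 = 5.362 m/day.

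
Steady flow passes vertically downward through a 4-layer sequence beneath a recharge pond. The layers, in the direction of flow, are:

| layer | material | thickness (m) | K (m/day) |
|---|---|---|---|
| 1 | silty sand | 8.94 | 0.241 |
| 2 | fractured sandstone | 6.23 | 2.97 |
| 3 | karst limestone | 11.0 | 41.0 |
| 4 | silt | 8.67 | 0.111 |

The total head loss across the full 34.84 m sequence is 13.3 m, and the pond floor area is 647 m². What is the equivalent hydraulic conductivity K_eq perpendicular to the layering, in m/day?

Flow is perpendicular to layering, so the layers act in series and the equivalent K is the thickness-weighted harmonic mean.
Total thickness L = 8.94 + 6.23 + 11.0 + 8.67 = 34.84 m.
Σ(b_i/K_i) = 8.94/0.241 + 6.23/2.97 + 11.0/41.0 + 8.67/0.111 = 117.6 d.
K_eq = L / Σ(b_i/K_i) = 34.84 / 117.6 = 0.2963 m/day.

0.296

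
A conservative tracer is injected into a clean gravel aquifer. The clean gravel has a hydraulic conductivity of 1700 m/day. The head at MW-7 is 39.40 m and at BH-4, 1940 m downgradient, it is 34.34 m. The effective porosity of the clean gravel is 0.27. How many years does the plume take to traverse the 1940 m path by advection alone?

0.323

Hydraulic gradient i = (39.40 − 34.34) / 1940 = 5.06 / 1940 = 0.002608.
Darcy flux q = K · i = 1700 × 0.002608 = 4.434 m/day.
Seepage velocity v = q / n_e = 4.434 / 0.27 = 16.42 m/day.
Travel time t = L / v = 1940 / 16.42 = 118.1 days = 0.3234 years.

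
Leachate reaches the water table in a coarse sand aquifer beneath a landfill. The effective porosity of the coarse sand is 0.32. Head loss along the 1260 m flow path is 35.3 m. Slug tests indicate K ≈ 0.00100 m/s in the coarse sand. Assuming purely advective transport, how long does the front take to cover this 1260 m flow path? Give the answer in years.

Convert K: 0.00100 m/s × 86400 = 86.40 m/day.
Hydraulic gradient i = Δh / L = 35.3 / 1260 = 0.02802.
Darcy flux q = K · i = 86.40 × 0.02802 = 2.421 m/day.
Seepage velocity v = q / n_e = 2.421 / 0.32 = 7.564 m/day.
Travel time t = L / v = 1260 / 7.564 = 166.6 days = 0.4560 years.

0.456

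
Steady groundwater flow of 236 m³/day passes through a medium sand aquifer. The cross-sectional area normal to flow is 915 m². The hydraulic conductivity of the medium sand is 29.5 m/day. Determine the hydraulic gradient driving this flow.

From Q = K·A·i, i = Q / (K·A) = 236 / (29.50 × 915.0) = 0.008743.

0.00874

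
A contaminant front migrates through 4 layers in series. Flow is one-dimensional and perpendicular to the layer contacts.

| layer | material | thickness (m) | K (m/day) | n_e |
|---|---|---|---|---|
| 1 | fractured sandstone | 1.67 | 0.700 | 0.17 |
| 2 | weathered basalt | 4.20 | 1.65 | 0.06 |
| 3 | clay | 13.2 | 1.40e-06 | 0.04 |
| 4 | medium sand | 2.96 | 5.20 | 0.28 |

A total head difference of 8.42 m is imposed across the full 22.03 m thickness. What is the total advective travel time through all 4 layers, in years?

5800

With flow normal to the layers, continuity requires the same specific discharge q through every layer.
Σ(b_i/K_i) = 1.67/0.700 + 4.20/1.65 + 13.2/1.40e-06 + 2.96/5.20 = 9.429e+06 d.
q = Δh / Σ(b_i/K_i) = 8.42 / 9.429e+06 = 8.930e-07 m/day.
In each layer the seepage velocity is v_i = q/n_i, so the layer transit time is t_i = b_i·n_i / q:
  layer 1 (fractured sandstone): t_1 = 1.67 × 0.17 / 8.930e-07 = 3.179e+05 d
  layer 2 (weathered basalt): t_2 = 4.20 × 0.06 / 8.930e-07 = 2.822e+05 d
  layer 3 (clay): t_3 = 13.2 × 0.04 / 8.930e-07 = 5.912e+05 d
  layer 4 (medium sand): t_4 = 2.96 × 0.28 / 8.930e-07 = 9.281e+05 d
Total t = Σ t_i = 2.119e+06 days = 5803 years.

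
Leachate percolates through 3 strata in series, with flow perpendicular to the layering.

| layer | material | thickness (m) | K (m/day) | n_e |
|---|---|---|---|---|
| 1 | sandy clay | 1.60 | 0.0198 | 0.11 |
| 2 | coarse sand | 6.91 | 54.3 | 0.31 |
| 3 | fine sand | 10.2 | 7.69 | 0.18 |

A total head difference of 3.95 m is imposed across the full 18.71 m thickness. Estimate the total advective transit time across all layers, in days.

86.5

With flow normal to the layers, continuity requires the same specific discharge q through every layer.
Σ(b_i/K_i) = 1.60/0.0198 + 6.91/54.3 + 10.2/7.69 = 82.26 d.
q = Δh / Σ(b_i/K_i) = 3.95 / 82.26 = 0.04802 m/day.
In each layer the seepage velocity is v_i = q/n_i, so the layer transit time is t_i = b_i·n_i / q:
  layer 1 (sandy clay): t_1 = 1.60 × 0.11 / 0.04802 = 3.665 d
  layer 2 (coarse sand): t_2 = 6.91 × 0.31 / 0.04802 = 44.61 d
  layer 3 (fine sand): t_3 = 10.2 × 0.18 / 0.04802 = 38.24 d
Total t = Σ t_i = 86.51 days.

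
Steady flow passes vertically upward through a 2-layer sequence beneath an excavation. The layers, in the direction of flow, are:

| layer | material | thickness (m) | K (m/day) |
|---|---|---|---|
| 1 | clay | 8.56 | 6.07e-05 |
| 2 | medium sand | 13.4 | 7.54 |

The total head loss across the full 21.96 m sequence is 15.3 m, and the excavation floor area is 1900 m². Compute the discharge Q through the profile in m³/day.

0.206

Flow is perpendicular to layering, so the layers act in series and the equivalent K is the thickness-weighted harmonic mean.
Total thickness L = 8.56 + 13.4 = 21.96 m.
Σ(b_i/K_i) = 8.56/6.07e-05 + 13.4/7.54 = 1.410e+05 d.
K_eq = L / Σ(b_i/K_i) = 21.96 / 1.410e+05 = 0.0001557 m/day.
Q = K_eq · A · (Δh/L) = 0.0001557 × 1900 × (15.3/21.96) = 0.2061 m³/day.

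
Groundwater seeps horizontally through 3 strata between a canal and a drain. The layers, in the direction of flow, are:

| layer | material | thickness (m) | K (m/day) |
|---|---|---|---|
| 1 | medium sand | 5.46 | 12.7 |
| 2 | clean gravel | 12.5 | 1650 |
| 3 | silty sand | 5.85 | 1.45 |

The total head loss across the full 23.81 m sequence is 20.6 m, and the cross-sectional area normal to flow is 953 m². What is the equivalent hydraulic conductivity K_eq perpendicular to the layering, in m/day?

5.32

Flow is perpendicular to layering, so the layers act in series and the equivalent K is the thickness-weighted harmonic mean.
Total thickness L = 5.46 + 12.5 + 5.85 = 23.81 m.
Σ(b_i/K_i) = 5.46/12.7 + 12.5/1650 + 5.85/1.45 = 4.472 d.
K_eq = L / Σ(b_i/K_i) = 23.81 / 4.472 = 5.324 m/day.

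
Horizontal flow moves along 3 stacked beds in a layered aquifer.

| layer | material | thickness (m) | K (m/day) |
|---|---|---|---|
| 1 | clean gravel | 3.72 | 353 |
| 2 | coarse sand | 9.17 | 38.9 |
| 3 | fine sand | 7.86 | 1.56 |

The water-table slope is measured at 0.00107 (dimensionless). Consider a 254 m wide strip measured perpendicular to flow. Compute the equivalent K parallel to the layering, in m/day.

Flow is parallel to layering, so each bed carries its own Darcy discharge and the transmissivities add.
Σ(K_i·b_i) = 353×3.72 + 38.9×9.17 + 1.56×7.86 = 1682 m²/day.
Total thickness b = 20.75 m, so K_eq = Σ(K_i·b_i)/b = 81.07 m/day.

81.1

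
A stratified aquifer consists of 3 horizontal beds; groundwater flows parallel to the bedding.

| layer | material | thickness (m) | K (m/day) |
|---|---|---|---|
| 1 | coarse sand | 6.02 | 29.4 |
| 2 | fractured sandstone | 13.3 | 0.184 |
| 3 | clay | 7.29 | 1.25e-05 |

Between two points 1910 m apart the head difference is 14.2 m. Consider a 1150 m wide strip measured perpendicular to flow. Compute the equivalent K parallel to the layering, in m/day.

Flow is parallel to layering, so each bed carries its own Darcy discharge and the transmissivities add.
Σ(K_i·b_i) = 29.4×6.02 + 0.184×13.3 + 1.25e-05×7.29 = 179.4 m²/day.
Total thickness b = 26.61 m, so K_eq = Σ(K_i·b_i)/b = 6.743 m/day.

6.74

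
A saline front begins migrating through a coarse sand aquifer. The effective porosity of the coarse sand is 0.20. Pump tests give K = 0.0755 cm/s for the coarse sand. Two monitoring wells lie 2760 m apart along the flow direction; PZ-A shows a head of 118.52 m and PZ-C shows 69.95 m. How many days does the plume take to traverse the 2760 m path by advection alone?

481

Convert K: 0.0755 cm/s × 864 = 65.23 m/day.
Hydraulic gradient i = (118.52 − 69.95) / 2760 = 48.57 / 2760 = 0.01760.
Darcy flux q = K · i = 65.23 × 0.01760 = 1.148 m/day.
Seepage velocity v = q / n_e = 1.148 / 0.20 = 5.740 m/day.
Travel time t = L / v = 2760 / 5.740 = 480.9 days.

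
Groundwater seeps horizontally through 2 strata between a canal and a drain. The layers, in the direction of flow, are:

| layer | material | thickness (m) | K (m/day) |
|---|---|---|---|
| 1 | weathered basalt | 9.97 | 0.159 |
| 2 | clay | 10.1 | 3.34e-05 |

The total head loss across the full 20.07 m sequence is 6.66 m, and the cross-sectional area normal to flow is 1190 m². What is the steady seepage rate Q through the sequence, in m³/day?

0.0262

Flow is perpendicular to layering, so the layers act in series and the equivalent K is the thickness-weighted harmonic mean.
Total thickness L = 9.97 + 10.1 = 20.07 m.
Σ(b_i/K_i) = 9.97/0.159 + 10.1/3.34e-05 = 3.025e+05 d.
K_eq = L / Σ(b_i/K_i) = 20.07 / 3.025e+05 = 6.636e-05 m/day.
Q = K_eq · A · (Δh/L) = 6.636e-05 × 1190 × (6.66/20.07) = 0.02620 m³/day.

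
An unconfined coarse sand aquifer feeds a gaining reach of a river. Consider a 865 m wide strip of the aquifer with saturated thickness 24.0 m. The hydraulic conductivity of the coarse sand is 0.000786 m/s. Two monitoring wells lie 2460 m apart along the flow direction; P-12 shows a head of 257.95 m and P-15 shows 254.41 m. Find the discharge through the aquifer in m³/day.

Convert K: 0.000786 m/s × 86400 = 67.91 m/day.
Cross-sectional area A = 865 × 24.0 = 20760 m².
Hydraulic gradient i = (257.95 − 254.41) / 2460 = 3.54 / 2460 = 0.001439.
Darcy's law: Q = K · A · i = 67.91 × 20760 × 0.001439 = 2029 m³/day.

2030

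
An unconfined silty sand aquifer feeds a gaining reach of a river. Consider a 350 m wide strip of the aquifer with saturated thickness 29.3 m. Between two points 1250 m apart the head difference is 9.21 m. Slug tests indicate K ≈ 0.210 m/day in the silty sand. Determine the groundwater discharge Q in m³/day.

15.9

Cross-sectional area A = 350 × 29.3 = 10255 m².
Hydraulic gradient i = Δh / L = 9.21 / 1250 = 0.007368.
Darcy's law: Q = K · A · i = 0.2100 × 10255 × 0.007368 = 15.87 m³/day.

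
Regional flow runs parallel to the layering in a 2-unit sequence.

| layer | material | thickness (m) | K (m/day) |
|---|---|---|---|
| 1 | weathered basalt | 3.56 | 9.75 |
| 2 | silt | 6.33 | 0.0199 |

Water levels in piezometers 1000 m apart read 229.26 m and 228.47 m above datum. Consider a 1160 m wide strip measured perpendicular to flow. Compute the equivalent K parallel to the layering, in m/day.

3.52

Flow is parallel to layering, so each bed carries its own Darcy discharge and the transmissivities add.
Σ(K_i·b_i) = 9.75×3.56 + 0.0199×6.33 = 34.84 m²/day.
Total thickness b = 9.890 m, so K_eq = Σ(K_i·b_i)/b = 3.522 m/day.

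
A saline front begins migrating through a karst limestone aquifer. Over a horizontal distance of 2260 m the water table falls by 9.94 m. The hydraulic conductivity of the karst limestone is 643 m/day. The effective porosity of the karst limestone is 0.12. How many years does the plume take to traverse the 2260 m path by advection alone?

0.263

Hydraulic gradient i = Δh / L = 9.94 / 2260 = 0.004398.
Darcy flux q = K · i = 643.0 × 0.004398 = 2.828 m/day.
Seepage velocity v = q / n_e = 2.828 / 0.12 = 23.57 m/day.
Travel time t = L / v = 2260 / 23.57 = 95.90 days = 0.2625 years.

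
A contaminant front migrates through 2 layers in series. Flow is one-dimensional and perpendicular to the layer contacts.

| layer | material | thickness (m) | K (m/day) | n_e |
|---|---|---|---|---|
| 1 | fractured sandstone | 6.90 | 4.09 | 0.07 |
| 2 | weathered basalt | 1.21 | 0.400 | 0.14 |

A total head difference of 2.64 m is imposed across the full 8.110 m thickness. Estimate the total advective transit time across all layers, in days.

With flow normal to the layers, continuity requires the same specific discharge q through every layer.
Σ(b_i/K_i) = 6.90/4.09 + 1.21/0.400 = 4.712 d.
q = Δh / Σ(b_i/K_i) = 2.64 / 4.712 = 0.5603 m/day.
In each layer the seepage velocity is v_i = q/n_i, so the layer transit time is t_i = b_i·n_i / q:
  layer 1 (fractured sandstone): t_1 = 6.90 × 0.07 / 0.5603 = 0.8621 d
  layer 2 (weathered basalt): t_2 = 1.21 × 0.14 / 0.5603 = 0.3024 d
Total t = Σ t_i = 1.164 days.

1.16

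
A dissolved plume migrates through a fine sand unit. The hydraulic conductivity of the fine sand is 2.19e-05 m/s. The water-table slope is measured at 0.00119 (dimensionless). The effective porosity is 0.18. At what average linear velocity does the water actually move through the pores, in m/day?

Convert K: 2.19e-05 m/s × 86400 = 1.892 m/day.
Hydraulic gradient i = 0.00119.
Darcy flux q = K · i = 1.892 × 0.001190 = 0.002252 m/day.
Seepage velocity v = q / n_e = 0.002252 / 0.18 = 0.01251 m/day.

0.0125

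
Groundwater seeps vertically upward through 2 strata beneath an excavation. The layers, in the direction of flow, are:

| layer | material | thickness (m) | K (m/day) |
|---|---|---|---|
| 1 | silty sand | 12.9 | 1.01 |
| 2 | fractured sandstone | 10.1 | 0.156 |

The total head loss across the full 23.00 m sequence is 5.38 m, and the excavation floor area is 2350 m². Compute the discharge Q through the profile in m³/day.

Flow is perpendicular to layering, so the layers act in series and the equivalent K is the thickness-weighted harmonic mean.
Total thickness L = 12.9 + 10.1 = 23.00 m.
Σ(b_i/K_i) = 12.9/1.01 + 10.1/0.156 = 77.52 d.
K_eq = L / Σ(b_i/K_i) = 23.00 / 77.52 = 0.2967 m/day.
Q = K_eq · A · (Δh/L) = 0.2967 × 2350 × (5.38/23.00) = 163.1 m³/day.

163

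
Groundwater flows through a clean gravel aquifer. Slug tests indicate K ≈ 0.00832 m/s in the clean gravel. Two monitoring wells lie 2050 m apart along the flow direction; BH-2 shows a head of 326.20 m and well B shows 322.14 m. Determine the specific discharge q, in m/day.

1.42

Convert K: 0.00832 m/s × 86400 = 718.8 m/day.
Hydraulic gradient i = (326.20 − 322.14) / 2050 = 4.06 / 2050 = 0.001980.
Specific discharge q = K · i = 718.8 × 0.001980 = 1.424 m/day.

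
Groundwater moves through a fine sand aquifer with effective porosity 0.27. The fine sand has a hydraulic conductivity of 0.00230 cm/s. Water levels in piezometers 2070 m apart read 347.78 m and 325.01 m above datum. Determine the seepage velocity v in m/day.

0.0810

Convert K: 0.00230 cm/s × 864 = 1.987 m/day.
Hydraulic gradient i = (347.78 − 325.01) / 2070 = 22.77 / 2070 = 0.01100.
Darcy flux q = K · i = 1.987 × 0.01100 = 0.02186 m/day.
Seepage velocity v = q / n_e = 0.02186 / 0.27 = 0.08096 m/day.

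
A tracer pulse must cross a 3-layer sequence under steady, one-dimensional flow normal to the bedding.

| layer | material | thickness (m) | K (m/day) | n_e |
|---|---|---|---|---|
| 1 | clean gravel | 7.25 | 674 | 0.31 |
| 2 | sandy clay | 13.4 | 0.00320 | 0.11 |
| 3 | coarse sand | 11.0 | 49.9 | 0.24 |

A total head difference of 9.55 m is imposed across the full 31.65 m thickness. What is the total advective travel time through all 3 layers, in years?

7.64

With flow normal to the layers, continuity requires the same specific discharge q through every layer.
Σ(b_i/K_i) = 7.25/674 + 13.4/0.00320 + 11.0/49.9 = 4188 d.
q = Δh / Σ(b_i/K_i) = 9.55 / 4188 = 0.002280 m/day.
In each layer the seepage velocity is v_i = q/n_i, so the layer transit time is t_i = b_i·n_i / q:
  layer 1 (clean gravel): t_1 = 7.25 × 0.31 / 0.002280 = 985.5 d
  layer 2 (sandy clay): t_2 = 13.4 × 0.11 / 0.002280 = 646.4 d
  layer 3 (coarse sand): t_3 = 11.0 × 0.24 / 0.002280 = 1158 d
Total t = Σ t_i = 2790 days = 7.637 years.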